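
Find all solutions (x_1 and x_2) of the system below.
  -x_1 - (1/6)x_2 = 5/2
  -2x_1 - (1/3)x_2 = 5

Row-reduce:
R1 ← R1 / (-1).
R2 ← R2 + 2·R1.
Rank is 1 with 2 unknowns, leaving x_2 free.

infinitely many solutions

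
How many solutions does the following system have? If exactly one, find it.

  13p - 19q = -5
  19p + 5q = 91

p = 4, q = 3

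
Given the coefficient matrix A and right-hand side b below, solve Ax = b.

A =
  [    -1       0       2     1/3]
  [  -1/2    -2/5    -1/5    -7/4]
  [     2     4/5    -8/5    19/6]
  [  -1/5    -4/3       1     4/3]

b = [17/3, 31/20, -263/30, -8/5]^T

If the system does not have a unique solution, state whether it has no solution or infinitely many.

infinitely many solutions

Row-reduce:
R1 ← R1 / (-1).
R2 ← R2 + 1/2·R1.
R3 ← R3 − 2·R1.
R4 ← R4 + 1/5·R1.
R2 ← R2 / (-2/5).
R3 ← R3 − 4/5·R2.
R4 ← R4 + 4/3·R2.
Swap R3 and R4.
R3 ← R3 / (23/5).
R1 ← R1 + 2·R3.
R2 ← R2 − 3·R3.
Rank is 3 with 4 unknowns, leaving x_4 free.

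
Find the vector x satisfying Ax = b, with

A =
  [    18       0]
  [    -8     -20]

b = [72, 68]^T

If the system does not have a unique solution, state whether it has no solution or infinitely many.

x_1 = 4, x_2 = -5

Row-reduce the augmented matrix:
R1 ← R1 / (18).
R2 ← R2 + 8·R1.
R2 ← R2 / (-20).
Reading off the reduced rows gives x_1 = 4, x_2 = -5.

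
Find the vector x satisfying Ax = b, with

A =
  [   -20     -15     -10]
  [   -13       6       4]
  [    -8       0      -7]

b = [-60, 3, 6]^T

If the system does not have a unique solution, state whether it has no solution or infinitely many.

x_1 = 1, x_2 = 4, x_3 = -2

Row-reduce the augmented matrix:
R1 ← R1 / (-20).
R2 ← R2 + 13·R1.
R3 ← R3 + 8·R1.
R2 ← R2 / (63/4).
R1 ← R1 − 3/4·R2.
R3 ← R3 − 6·R2.
R3 ← R3 / (-7).
R2 ← R2 − 2/3·R3.
Reading off the reduced rows gives x_1 = 1, x_2 = 4, x_3 = -2.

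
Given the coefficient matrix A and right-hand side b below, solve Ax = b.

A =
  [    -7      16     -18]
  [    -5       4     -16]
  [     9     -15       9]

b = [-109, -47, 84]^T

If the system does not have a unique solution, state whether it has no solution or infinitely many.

x_1 = -1, x_2 = -5, x_3 = 2

Row-reduce the augmented matrix:
R1 ← R1 / (-7).
R2 ← R2 + 5·R1.
R3 ← R3 − 9·R1.
R2 ← R2 / (-52/7).
R1 ← R1 + 16/7·R2.
R3 ← R3 − 39/7·R2.
R3 ← R3 / (-33/2).
R1 ← R1 − 46/13·R3.
R2 ← R2 − 11/26·R3.
Reading off the reduced rows gives x_1 = -1, x_2 = -5, x_3 = 2.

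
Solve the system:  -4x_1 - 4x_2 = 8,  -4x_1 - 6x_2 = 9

x_1 = -3/2, x_2 = -1/2

Row-reduce the augmented matrix:
R1 ← R1 / (-4).
R2 ← R2 + 4·R1.
R2 ← R2 / (-2).
R1 ← R1 − 1·R2.
Reading off the reduced rows gives x_1 = -3/2, x_2 = -1/2.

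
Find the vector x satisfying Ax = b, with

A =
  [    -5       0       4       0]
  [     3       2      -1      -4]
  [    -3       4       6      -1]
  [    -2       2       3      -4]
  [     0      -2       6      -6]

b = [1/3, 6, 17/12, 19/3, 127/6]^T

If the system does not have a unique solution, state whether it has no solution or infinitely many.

x_1 = 1, x_2 = -4/3, x_3 = 4/3, x_4 = -7/4

Row-reduce the augmented matrix:
R1 ← R1 / (-5).
R2 ← R2 − 3·R1.
R3 ← R3 + 3·R1.
R4 ← R4 + 2·R1.
R2 ← R2 / (2).
R3 ← R3 − 4·R2.
R4 ← R4 − 2·R2.
R5 ← R5 + 2·R2.
R3 ← R3 / (4/5).
R1 ← R1 + 4/5·R3.
R2 ← R2 − 7/10·R3.
R5 ← R5 − 37/5·R3.
Swap R4 and R5.
R4 ← R4 / (-299/4).
R1 ← R1 − 7·R4.
R2 ← R2 + 65/8·R4.
R3 ← R3 − 35/4·R4.
R5 reduces to 0 = 0, so the extra equation is consistent.
Reading off the reduced rows gives x_1 = 1, x_2 = -4/3, x_3 = 4/3, x_4 = -7/4.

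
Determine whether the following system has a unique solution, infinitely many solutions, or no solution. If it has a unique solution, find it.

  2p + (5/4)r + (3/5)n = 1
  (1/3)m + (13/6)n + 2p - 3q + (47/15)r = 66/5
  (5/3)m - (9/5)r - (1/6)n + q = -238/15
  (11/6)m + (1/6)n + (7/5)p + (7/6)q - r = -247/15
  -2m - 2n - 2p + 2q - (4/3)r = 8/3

Row-reduce:
Swap R1 and R2.
R1 ← R1 / (1/3).
R3 ← R3 − 5/3·R1.
R4 ← R4 − 11/6·R1.
R5 ← R5 + 2·R1.
R2 ← R2 / (3/5).
R1 ← R1 − 13/2·R2.
R3 ← R3 + 11·R2.
R4 ← R4 + 47/4·R2.
R5 ← R5 − 11·R2.
R3 ← R3 / (80/3).
R1 ← R1 + 47/3·R3.
R2 ← R2 − 10/3·R3.
R4 ← R4 − 887/30·R3.
R5 ← R5 + 80/3·R3.
R4 ← R4 / (-11/150).
R1 ← R1 − 2/5·R4.
R2 ← R2 + 2·R4.
R3 ← R3 − 3/5·R4.
Rank is 4 with 5 unknowns, leaving r free.

infinitely many solutions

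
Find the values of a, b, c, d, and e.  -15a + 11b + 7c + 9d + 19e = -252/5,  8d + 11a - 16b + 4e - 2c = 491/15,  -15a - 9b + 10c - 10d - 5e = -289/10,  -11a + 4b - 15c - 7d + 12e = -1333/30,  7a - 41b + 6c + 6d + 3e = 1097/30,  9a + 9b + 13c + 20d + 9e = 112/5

Row-reduce the augmented matrix:
R1 ← R1 / (-15).
R2 ← R2 − 11·R1.
R3 ← R3 + 15·R1.
R4 ← R4 + 11·R1.
R5 ← R5 − 7·R1.
R6 ← R6 − 9·R1.
R2 ← R2 / (-119/15).
R1 ← R1 + 11/15·R2.
R3 ← R3 + 20·R2.
R4 ← R4 + 61/15·R2.
R5 ← R5 + 538/15·R2.
R6 ← R6 − 78/5·R2.
R3 ← R3 / (-583/119).
R1 ← R1 + 90/119·R3.
R2 ← R2 + 47/119·R3.
R4 ← R4 + 2587/119·R3.
R5 ← R5 + 583/119·R3.
R6 ← R6 − 2780/119·R3.
R4 ← R4 / (132080/583).
R1 ← R1 − 3886/583·R4.
R2 ← R2 − 1550/583·R4.
R3 ← R3 − 6641/583·R4.
R6 ← R6 + 123597/583·R4.
Swap R5 and R6.
R5 ← R5 / (4319/1651).
R1 ← R1 + 1566/1651·R5.
R2 ← R2 + 255/1651·R5.
R3 ← R3 + 1247/1651·R5.
R4 ← R4 − 2157/1651·R5.
R6 reduces to 0 = 0, so the extra equation is consistent.
Reading off the reduced rows gives a = 8/3, b = -2/5, c = 1/2, d = 0, e = -1/2.

a = 8/3, b = -2/5, c = 1/2, d = 0, e = -1/2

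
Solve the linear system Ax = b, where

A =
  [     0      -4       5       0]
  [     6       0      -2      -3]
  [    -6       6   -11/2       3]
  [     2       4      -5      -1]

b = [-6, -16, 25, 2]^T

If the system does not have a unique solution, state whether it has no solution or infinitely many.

Row-reduce:
Swap R1 and R2.
R1 ← R1 / (6).
R3 ← R3 + 6·R1.
R4 ← R4 − 2·R1.
R2 ← R2 / (-4).
R3 ← R3 − 6·R2.
R4 ← R4 − 4·R2.
Swap R3 and R4.
R3 ← R3 / (2/3).
R1 ← R1 + 1/3·R3.
R2 ← R2 + 5/4·R3.
Rank is 3 with 4 unknowns, leaving x_4 free.

infinitely many solutions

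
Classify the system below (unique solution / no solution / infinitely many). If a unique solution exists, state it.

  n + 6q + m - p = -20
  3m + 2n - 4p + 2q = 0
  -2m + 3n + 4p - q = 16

infinitely many solutions

Row-reduce:
R2 ← R2 − 3·R1.
R3 ← R3 + 2·R1.
R2 ← R2 / (-1).
R1 ← R1 − 1·R2.
R3 ← R3 − 5·R2.
R3 ← R3 / (-3).
R1 ← R1 + 2·R3.
R2 ← R2 − 1·R3.
Rank is 3 with 4 unknowns, leaving q free.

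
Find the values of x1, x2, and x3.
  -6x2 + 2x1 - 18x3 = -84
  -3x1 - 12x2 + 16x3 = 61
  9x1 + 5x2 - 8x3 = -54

x1 = -3, x2 = 1, x3 = 4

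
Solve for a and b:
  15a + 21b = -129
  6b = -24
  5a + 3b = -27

a = -3, b = -4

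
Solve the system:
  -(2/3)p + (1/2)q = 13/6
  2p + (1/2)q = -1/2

p = -1, q = 3

Row-reduce the augmented matrix:
R1 ← R1 / (-2/3).
R2 ← R2 − 2·R1.
R2 ← R2 / (2).
R1 ← R1 + 3/4·R2.
Reading off the reduced rows gives p = -1, q = 3.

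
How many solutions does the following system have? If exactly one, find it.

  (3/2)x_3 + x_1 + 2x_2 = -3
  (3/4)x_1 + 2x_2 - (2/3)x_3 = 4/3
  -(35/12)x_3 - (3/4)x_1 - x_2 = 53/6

no solution

Row-reduce:
R2 ← R2 − 3/4·R1.
R3 ← R3 + 3/4·R1.
R2 ← R2 / (1/2).
R1 ← R1 − 2·R2.
R3 ← R3 − 1/2·R2.
Row 3 reduces to 0 = 3, a contradiction. The system is inconsistent.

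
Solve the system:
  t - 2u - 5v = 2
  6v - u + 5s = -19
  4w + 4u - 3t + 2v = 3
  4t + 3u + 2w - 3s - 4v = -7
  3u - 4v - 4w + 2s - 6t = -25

Row-reduce the augmented matrix:
R1 ← R1 / (-2).
R2 ← R2 + 1·R1.
R3 ← R3 − 4·R1.
R4 ← R4 − 3·R1.
R5 ← R5 − 3·R1.
R2 ← R2 / (17/2).
R1 ← R1 − 5/2·R2.
R3 ← R3 + 8·R2.
R4 ← R4 + 23/2·R2.
R5 ← R5 + 23/2·R2.
R3 ← R3 / (4).
R4 ← R4 − 2·R3.
R5 ← R5 + 4·R3.
R4 ← R4 / (24/17).
R1 ← R1 + 25/17·R4.
R2 ← R2 − 10/17·R4.
R3 ← R3 − 20/17·R4.
R5 ← R5 − 229/17·R4.
R5 ← R5 / (-955/16).
R1 ← R1 − 87/16·R5.
R2 ← R2 + 19/8·R5.
R3 ← R3 + 5·R5.
R4 ← R4 − 63/16·R5.
Reading off the reduced rows gives u = -5, v = 1, w = 3, s = -6, t = -3.

u = -5, v = 1, w = 3, s = -6, t = -3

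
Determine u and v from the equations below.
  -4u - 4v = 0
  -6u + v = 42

From equation 2: v = 42 + 6·u.
Substitute into equation 1 and solve: u = -6.
Then v = 6.

u = -6, v = 6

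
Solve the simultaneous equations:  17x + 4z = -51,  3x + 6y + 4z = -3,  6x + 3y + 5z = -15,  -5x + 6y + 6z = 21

x = -3, y = 1, z = 0

Row-reduce the augmented matrix:
R1 ← R1 / (17).
R2 ← R2 − 3·R1.
R3 ← R3 − 6·R1.
R4 ← R4 + 5·R1.
R2 ← R2 / (6).
R3 ← R3 − 3·R2.
R4 ← R4 − 6·R2.
R3 ← R3 / (33/17).
R1 ← R1 − 4/17·R3.
R2 ← R2 − 28/51·R3.
R4 ← R4 − 66/17·R3.
R4 reduces to 0 = 0, so the extra equation is consistent.
Reading off the reduced rows gives x = -3, y = 1, z = 0.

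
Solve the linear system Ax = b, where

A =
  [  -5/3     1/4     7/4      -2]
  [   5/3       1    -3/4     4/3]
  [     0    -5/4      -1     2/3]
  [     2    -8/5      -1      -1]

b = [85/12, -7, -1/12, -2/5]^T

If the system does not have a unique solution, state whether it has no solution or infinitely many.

infinitely many solutions

Row-reduce:
R1 ← R1 / (-5/3).
R2 ← R2 − 5/3·R1.
R4 ← R4 − 2·R1.
R2 ← R2 / (5/4).
R1 ← R1 + 3/20·R2.
R3 ← R3 + 5/4·R2.
R4 ← R4 + 13/10·R2.
Swap R3 and R4.
R3 ← R3 / (107/50).
R1 ← R1 + 93/100·R3.
R2 ← R2 − 4/5·R3.
Rank is 3 with 4 unknowns, leaving x_4 free.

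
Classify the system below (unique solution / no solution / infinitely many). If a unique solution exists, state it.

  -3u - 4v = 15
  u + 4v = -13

u = -1, v = -3

Row-reduce the augmented matrix:
R1 ← R1 / (-3).
R2 ← R2 − 1·R1.
R2 ← R2 / (8/3).
R1 ← R1 − 4/3·R2.
Reading off the reduced rows gives u = -1, v = -3.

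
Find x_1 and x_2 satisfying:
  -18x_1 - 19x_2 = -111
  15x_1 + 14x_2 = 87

x_1 = 3, x_2 = 3

Row-reduce the augmented matrix:
R1 ← R1 / (-18).
R2 ← R2 − 15·R1.
R2 ← R2 / (-11/6).
R1 ← R1 − 19/18·R2.
Reading off the reduced rows gives x_1 = 3, x_2 = 3.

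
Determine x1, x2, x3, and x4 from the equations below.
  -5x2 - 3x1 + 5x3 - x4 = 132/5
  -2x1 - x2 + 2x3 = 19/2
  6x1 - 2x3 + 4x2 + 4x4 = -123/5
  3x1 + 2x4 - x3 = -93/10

x1 = -5/4, x2 = -3/2, x3 = 11/4, x4 = -7/5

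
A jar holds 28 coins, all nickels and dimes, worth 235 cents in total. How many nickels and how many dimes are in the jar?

nickels: 9, dimes: 19

Let n = nickels, d = dimes.
  d + n = 28
  5n + 10d = 235
From equation 1: n = 28 − d.
Substitute into equation 2 and solve: d = 19.
Then n = 9.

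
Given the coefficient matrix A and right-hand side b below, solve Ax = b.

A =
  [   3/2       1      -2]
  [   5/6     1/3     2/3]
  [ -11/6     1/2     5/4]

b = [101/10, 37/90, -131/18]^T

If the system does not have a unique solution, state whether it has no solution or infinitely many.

x_1 = 7/3, x_2 = 1, x_3 = -14/5

Row-reduce the augmented matrix:
R1 ← R1 / (3/2).
R2 ← R2 − 5/6·R1.
R3 ← R3 + 11/6·R1.
R2 ← R2 / (-2/9).
R1 ← R1 − 2/3·R2.
R3 ← R3 − 31/18·R2.
R3 ← R3 / (151/12).
R1 ← R1 − 4·R3.
R2 ← R2 + 8·R3.
Reading off the reduced rows gives x_1 = 7/3, x_2 = 1, x_3 = -14/5.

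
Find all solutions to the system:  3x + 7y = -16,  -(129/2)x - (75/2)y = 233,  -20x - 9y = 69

Row-reduce:
R1 ← R1 / (3).
R2 ← R2 + 129/2·R1.
R3 ← R3 + 20·R1.
R2 ← R2 / (113).
R1 ← R1 − 7/3·R2.
R3 ← R3 − 113/3·R2.
Row 3 reduces to 0 = -2/3, a contradiction. The system is inconsistent.

no solution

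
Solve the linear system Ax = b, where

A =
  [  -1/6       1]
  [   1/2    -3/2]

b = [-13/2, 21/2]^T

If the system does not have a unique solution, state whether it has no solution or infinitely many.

x_1 = 3, x_2 = -6

Row-reduce the augmented matrix:
R1 ← R1 / (-1/6).
R2 ← R2 − 1/2·R1.
R2 ← R2 / (3/2).
R1 ← R1 + 6·R2.
Reading off the reduced rows gives x_1 = 3, x_2 = -6.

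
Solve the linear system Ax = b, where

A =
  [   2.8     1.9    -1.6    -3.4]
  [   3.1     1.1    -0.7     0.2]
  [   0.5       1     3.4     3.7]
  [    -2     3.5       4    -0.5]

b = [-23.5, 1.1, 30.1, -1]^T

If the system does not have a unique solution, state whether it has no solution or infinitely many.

x_1 = 2, x_2 = -3, x_3 = 4, x_4 = 5

Row-reduce the augmented matrix:
R1 ← R1 / (14/5).
R2 ← R2 − 31/10·R1.
R3 ← R3 − 1/2·R1.
R4 ← R4 + 2·R1.
R2 ← R2 / (-281/280).
R1 ← R1 − 19/28·R2.
R3 ← R3 − 37/56·R2.
R4 ← R4 − 34/7·R2.
R3 ← R3 / (12339/2810).
R1 ← R1 − 43/281·R3.
R2 ← R2 + 300/281·R3.
R4 ← R4 − 2260/281·R3.
R4 ← R4 / (29521/8226).
R1 ← R1 − 5039/4113·R4.
R2 ← R2 + 3110/1371·R4.
R3 ← R3 − 6479/4113·R4.
Reading off the reduced rows gives x_1 = 2, x_2 = -3, x_3 = 4, x_4 = 5.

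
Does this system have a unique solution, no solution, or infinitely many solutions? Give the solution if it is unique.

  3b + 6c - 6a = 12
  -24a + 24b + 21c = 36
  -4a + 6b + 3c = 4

infinitely many solutions

Row-reduce:
R1 ← R1 / (-6).
R2 ← R2 + 24·R1.
R3 ← R3 + 4·R1.
R2 ← R2 / (12).
R1 ← R1 + 1/2·R2.
R3 ← R3 − 4·R2.
Rank is 2 with 3 unknowns, leaving c free.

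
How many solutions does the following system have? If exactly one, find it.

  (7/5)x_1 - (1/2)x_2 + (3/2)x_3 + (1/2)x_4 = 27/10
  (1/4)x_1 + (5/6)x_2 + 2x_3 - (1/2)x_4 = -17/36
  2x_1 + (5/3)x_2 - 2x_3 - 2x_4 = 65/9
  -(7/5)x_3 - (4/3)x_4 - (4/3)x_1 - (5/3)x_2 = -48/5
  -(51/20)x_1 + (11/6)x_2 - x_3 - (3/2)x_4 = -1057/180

Row-reduce the augmented matrix:
R1 ← R1 / (7/5).
R2 ← R2 − 1/4·R1.
R3 ← R3 − 2·R1.
R4 ← R4 + 4/3·R1.
R5 ← R5 + 51/20·R1.
R2 ← R2 / (155/168).
R1 ← R1 + 5/14·R2.
R3 ← R3 − 50/21·R2.
R4 ← R4 + 15/7·R2.
R5 ← R5 − 155/168·R2.
R3 ← R3 / (-267/31).
R1 ← R1 − 54/31·R3.
R2 ← R2 − 291/155·R3.
R4 ← R4 − 628/155·R3.
R4 ← R4 / (-3721/1335).
R1 ← R1 + 10/89·R4.
R2 ← R2 + 80/89·R4.
R3 ← R3 − 37/267·R4.
R5 reduces to 0 = 0, so the extra equation is consistent.
Reading off the reduced rows gives x_1 = 3, x_2 = 7/3, x_3 = -1, x_4 = 7/3.

x_1 = 3, x_2 = 7/3, x_3 = -1, x_4 = 7/3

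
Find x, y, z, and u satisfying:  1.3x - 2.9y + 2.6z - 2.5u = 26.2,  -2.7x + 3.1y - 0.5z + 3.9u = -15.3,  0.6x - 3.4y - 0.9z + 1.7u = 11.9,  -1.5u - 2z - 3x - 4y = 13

Row-reduce the augmented matrix:
R1 ← R1 / (13/10).
R2 ← R2 + 27/10·R1.
R3 ← R3 − 3/5·R1.
R4 ← R4 + 3·R1.
R2 ← R2 / (-38/13).
R1 ← R1 + 29/13·R2.
R3 ← R3 + 134/65·R2.
R4 ← R4 + 139/13·R2.
R3 ← R3 / (-2639/475).
R1 ← R1 + 661/380·R3.
R2 ← R2 + 637/380·R3.
R4 ← R4 + 5291/380·R3.
R4 ← R4 / (-2779/232).
R1 ← R1 + 6381/3016·R4.
R2 ← R2 + 161/232·R4.
R3 ← R3 + 511/754·R4.
Reading off the reduced rows gives x = -1, y = -5, z = 5, u = 0.

x = -1, y = -5, z = 5, u = 0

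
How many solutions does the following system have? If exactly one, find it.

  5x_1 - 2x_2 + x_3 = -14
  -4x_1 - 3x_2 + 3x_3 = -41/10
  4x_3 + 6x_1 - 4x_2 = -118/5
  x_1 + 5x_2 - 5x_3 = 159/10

x_1 = -8/5, x_2 = 5/2, x_3 = -1

Row-reduce the augmented matrix:
R1 ← R1 / (5).
R2 ← R2 + 4·R1.
R3 ← R3 − 6·R1.
R4 ← R4 − 1·R1.
R2 ← R2 / (-23/5).
R1 ← R1 + 2/5·R2.
R3 ← R3 + 8/5·R2.
R4 ← R4 − 27/5·R2.
R3 ← R3 / (34/23).
R1 ← R1 + 3/23·R3.
R2 ← R2 + 19/23·R3.
R4 ← R4 + 17/23·R3.
R4 reduces to 0 = 0, so the extra equation is consistent.
Reading off the reduced rows gives x_1 = -8/5, x_2 = 5/2, x_3 = -1.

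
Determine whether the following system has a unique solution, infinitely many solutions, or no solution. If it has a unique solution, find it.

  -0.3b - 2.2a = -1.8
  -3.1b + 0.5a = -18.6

Row-reduce the augmented matrix:
R1 ← R1 / (-11/5).
R2 ← R2 − 1/2·R1.
R2 ← R2 / (-697/220).
R1 ← R1 − 3/22·R2.
Reading off the reduced rows gives a = 0, b = 6.

a = 0, b = 6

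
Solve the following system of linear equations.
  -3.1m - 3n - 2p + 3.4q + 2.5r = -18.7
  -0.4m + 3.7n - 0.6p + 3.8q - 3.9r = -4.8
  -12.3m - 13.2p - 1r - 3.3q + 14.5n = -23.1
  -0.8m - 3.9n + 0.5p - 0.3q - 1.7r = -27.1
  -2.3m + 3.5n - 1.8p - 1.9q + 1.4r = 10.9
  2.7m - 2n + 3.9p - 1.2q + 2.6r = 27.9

m = 2, n = 5, p = 5, q = 0, r = 5

Row-reduce the augmented matrix:
R1 ← R1 / (-31/10).
R2 ← R2 + 2/5·R1.
R3 ← R3 + 123/10·R1.
R4 ← R4 + 4/5·R1.
R5 ← R5 + 23/10·R1.
R6 ← R6 − 27/10·R1.
R2 ← R2 / (1267/310).
R1 ← R1 − 30/31·R2.
R3 ← R3 − 1637/62·R2.
R4 ← R4 + 969/310·R2.
R5 ← R5 − 355/62·R2.
R6 ← R6 + 143/31·R2.
R3 ← R3 / (-19357/6335).
R1 ← R1 − 920/1267·R3.
R2 ← R2 + 106/1267·R3.
R4 ← R4 − 9561/12670·R3.
R5 ← R5 − 1032/6335·R3.
R6 ← R6 − 22453/12670·R3.
R4 ← R4 / (-3142039/387140).
R1 ← R1 + 213758/19357·R4.
R2 ← R2 − 36327/19357·R4.
R3 ← R3 − 487855/38714·R4.
R5 ← R5 + 2164967/193570·R4.
R6 ← R6 + 6494901/387140·R4.
R5 ← R5 / (132712293/15710195).
R1 ← R1 − 19382565/3142039·R5.
R2 ← R2 + 5768413/3142039·R5.
R3 ← R3 + 24308020/3142039·R5.
R4 ← R4 − 594050/3142039·R5.
R6 ← R6 − 398136879/31420390·R5.
R6 reduces to 0 = 0, so the extra equation is consistent.
Reading off the reduced rows gives m = 2, n = 5, p = 5, q = 0, r = 5.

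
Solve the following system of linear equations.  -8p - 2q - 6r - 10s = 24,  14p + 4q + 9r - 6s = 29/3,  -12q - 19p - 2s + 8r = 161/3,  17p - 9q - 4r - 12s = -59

Row-reduce the augmented matrix:
R1 ← R1 / (-8).
R2 ← R2 − 14·R1.
R3 ← R3 + 19·R1.
R4 ← R4 − 17·R1.
R2 ← R2 / (1/2).
R1 ← R1 − 1/4·R2.
R3 ← R3 + 29/4·R2.
R4 ← R4 + 53/4·R2.
R3 ← R3 / (1/2).
R1 ← R1 − 3/2·R3.
R2 ← R2 + 3·R3.
R4 ← R4 + 113/2·R3.
R4 ← R4 / (-36703).
R1 ← R1 − 970·R4.
R2 ← R2 + 1961·R4.
R3 ← R3 + 638·R4.
Reading off the reduced rows gives p = -3, q = 8/3, r = 3, s = -7/3.

p = -3, q = 8/3, r = 3, s = -7/3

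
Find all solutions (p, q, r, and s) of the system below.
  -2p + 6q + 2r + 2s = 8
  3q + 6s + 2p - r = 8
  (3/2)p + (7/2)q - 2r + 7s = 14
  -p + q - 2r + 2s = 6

no solution

Row-reduce:
R1 ← R1 / (-2).
R2 ← R2 − 2·R1.
R3 ← R3 − 3/2·R1.
R4 ← R4 + 1·R1.
R2 ← R2 / (9).
R1 ← R1 + 3·R2.
R3 ← R3 − 8·R2.
R4 ← R4 + 2·R2.
R3 ← R3 / (-25/18).
R1 ← R1 + 2/3·R3.
R2 ← R2 − 1/9·R3.
R4 ← R4 + 25/9·R3.
Row 4 reduces to 0 = -6, a contradiction. The system is inconsistent.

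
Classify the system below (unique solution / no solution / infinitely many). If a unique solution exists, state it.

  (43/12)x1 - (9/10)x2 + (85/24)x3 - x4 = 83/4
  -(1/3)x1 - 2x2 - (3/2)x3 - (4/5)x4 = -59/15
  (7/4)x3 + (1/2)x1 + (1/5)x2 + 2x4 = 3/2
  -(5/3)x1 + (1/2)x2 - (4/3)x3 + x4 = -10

Row-reduce:
R1 ← R1 / (43/12).
R2 ← R2 + 1/3·R1.
R3 ← R3 − 1/2·R1.
R4 ← R4 + 5/3·R1.
R2 ← R2 / (-448/215).
R1 ← R1 + 54/215·R2.
R3 ← R3 − 14/43·R2.
R4 ← R4 − 7/86·R2.
R3 ← R3 / (103/96).
R1 ← R1 − 253/224·R3.
R2 ← R2 − 755/1344·R3.
R4 ← R4 − 103/384·R3.
Rank is 3 with 4 unknowns, leaving x4 free.

infinitely many solutions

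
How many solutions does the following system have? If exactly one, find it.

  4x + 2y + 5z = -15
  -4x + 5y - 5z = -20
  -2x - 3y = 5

x = 5, y = -5, z = -5

Row-reduce the augmented matrix:
R1 ← R1 / (4).
R2 ← R2 + 4·R1.
R3 ← R3 + 2·R1.
R2 ← R2 / (7).
R1 ← R1 − 1/2·R2.
R3 ← R3 + 2·R2.
R3 ← R3 / (5/2).
R1 ← R1 − 5/4·R3.
Reading off the reduced rows gives x = 5, y = -5, z = -5.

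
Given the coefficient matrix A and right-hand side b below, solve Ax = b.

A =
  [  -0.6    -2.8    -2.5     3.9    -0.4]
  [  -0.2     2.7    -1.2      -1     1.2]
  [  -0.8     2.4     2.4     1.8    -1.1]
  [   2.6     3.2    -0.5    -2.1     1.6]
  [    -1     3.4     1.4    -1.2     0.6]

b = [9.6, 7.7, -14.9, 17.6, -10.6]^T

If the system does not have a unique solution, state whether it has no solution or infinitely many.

Row-reduce the augmented matrix:
R1 ← R1 / (-3/5).
R2 ← R2 + 1/5·R1.
R3 ← R3 + 4/5·R1.
R4 ← R4 − 13/5·R1.
R5 ← R5 + 1·R1.
R2 ← R2 / (109/30).
R1 ← R1 − 14/3·R2.
R3 ← R3 − 92/15·R2.
R4 ← R4 + 134/15·R2.
R5 ← R5 − 121/15·R2.
R3 ← R3 / (3462/545).
R1 ← R1 − 1011/218·R3.
R2 ← R2 + 11/109·R3.
R4 ← R4 + 6668/545·R3.
R5 ← R5 − 1391/218·R3.
R4 ← R4 / (87194/8655).
R1 ← R1 + 8997/2308·R4.
R2 ← R2 + 2165/3462·R4.
R3 ← R3 − 263/3462·R4.
R5 ← R5 + 106571/34620·R4.
R5 ← R5 / (191529/435970).
R1 ← R1 − 5590/43597·R5.
R2 ← R2 − 7873/43597·R5.
R3 ← R3 + 37173/87194·R5.
R4 ← R4 + 19747/87194·R5.
Reading off the reduced rows gives x_1 = 5, x_2 = 1, x_3 = -6, x_4 = 0, x_5 = -1.

x_1 = 5, x_2 = 1, x_3 = -6, x_4 = 0, x_5 = -1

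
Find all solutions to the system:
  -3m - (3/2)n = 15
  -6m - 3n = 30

Row-reduce:
R1 ← R1 / (-3).
R2 ← R2 + 6·R1.
Rank is 1 with 2 unknowns, leaving n free.

infinitely many solutions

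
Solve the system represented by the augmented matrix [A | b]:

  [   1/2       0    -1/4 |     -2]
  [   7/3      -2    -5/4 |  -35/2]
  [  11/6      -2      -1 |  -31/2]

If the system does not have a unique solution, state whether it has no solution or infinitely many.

infinitely many solutions

Row-reduce:
R1 ← R1 / (1/2).
R2 ← R2 − 7/3·R1.
R3 ← R3 − 11/6·R1.
R2 ← R2 / (-2).
R3 ← R3 + 2·R2.
Rank is 2 with 3 unknowns, leaving x_3 free.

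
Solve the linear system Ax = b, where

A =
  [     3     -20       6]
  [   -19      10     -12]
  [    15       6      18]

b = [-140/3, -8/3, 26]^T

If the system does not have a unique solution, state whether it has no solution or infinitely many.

Row-reduce the augmented matrix:
R1 ← R1 / (3).
R2 ← R2 + 19·R1.
R3 ← R3 − 15·R1.
R2 ← R2 / (-350/3).
R1 ← R1 + 20/3·R2.
R3 ← R3 − 106·R2.
R3 ← R3 / (2034/175).
R1 ← R1 − 18/35·R3.
R2 ← R2 + 39/175·R3.
Reading off the reduced rows gives x_1 = 2, x_2 = 7/3, x_3 = -1.

x_1 = 2, x_2 = 7/3, x_3 = -1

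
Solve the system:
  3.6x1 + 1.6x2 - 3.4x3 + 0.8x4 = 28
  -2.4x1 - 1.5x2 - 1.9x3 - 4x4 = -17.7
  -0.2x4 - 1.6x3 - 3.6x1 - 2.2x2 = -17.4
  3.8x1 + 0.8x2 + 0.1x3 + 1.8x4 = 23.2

Row-reduce the augmented matrix:
R1 ← R1 / (18/5).
R2 ← R2 + 12/5·R1.
R3 ← R3 + 18/5·R1.
R4 ← R4 − 19/5·R1.
R2 ← R2 / (-13/30).
R1 ← R1 − 4/9·R2.
R3 ← R3 + 3/5·R2.
R4 ← R4 + 8/9·R2.
R3 ← R3 / (10/13).
R1 ← R1 + 407/78·R3.
R2 ← R2 − 125/13·R3.
R4 ← R4 − 2386/195·R3.
R4 ← R4 / (-29186/375).
R1 ← R1 − 9989/300·R4.
R2 ← R2 + 119/2·R4.
R3 ← R3 − 351/50·R4.
Reading off the reduced rows gives x1 = 5, x2 = 1, x3 = -2, x4 = 2.

x1 = 5, x2 = 1, x3 = -2, x4 = 2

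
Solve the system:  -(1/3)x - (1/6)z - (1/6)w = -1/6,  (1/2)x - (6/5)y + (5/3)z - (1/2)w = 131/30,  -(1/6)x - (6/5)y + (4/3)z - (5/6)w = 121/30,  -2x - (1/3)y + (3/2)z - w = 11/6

infinitely many solutions

Row-reduce:
R1 ← R1 / (-1/3).
R2 ← R2 − 1/2·R1.
R3 ← R3 + 1/6·R1.
R4 ← R4 + 2·R1.
R2 ← R2 / (-6/5).
R3 ← R3 + 6/5·R2.
R4 ← R4 + 1/3·R2.
Swap R3 and R4.
R3 ← R3 / (455/216).
R1 ← R1 − 1/2·R3.
R2 ← R2 + 85/72·R3.
Rank is 3 with 4 unknowns, leaving w free.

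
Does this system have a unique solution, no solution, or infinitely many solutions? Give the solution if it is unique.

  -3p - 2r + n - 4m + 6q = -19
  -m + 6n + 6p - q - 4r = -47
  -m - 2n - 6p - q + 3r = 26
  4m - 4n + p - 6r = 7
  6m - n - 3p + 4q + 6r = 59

m = 5, n = -2, p = -3, q = 0, r = 3

Row-reduce the augmented matrix:
R1 ← R1 / (-4).
R2 ← R2 + 1·R1.
R3 ← R3 + 1·R1.
R4 ← R4 − 4·R1.
R5 ← R5 − 6·R1.
R2 ← R2 / (23/4).
R1 ← R1 + 1/4·R2.
R3 ← R3 + 9/4·R2.
R4 ← R4 + 3·R2.
R5 ← R5 − 1/2·R2.
R3 ← R3 / (-60/23).
R1 ← R1 − 24/23·R3.
R2 ← R2 − 27/23·R3.
R4 ← R4 − 35/23·R3.
R5 ← R5 + 186/23·R3.
R4 ← R4 / (8/3).
R1 ← R1 + 3·R4.
R2 ← R2 + 2·R4.
R3 ← R3 − 4/3·R4.
R5 ← R5 − 24·R4.
R5 ← R5 / (1479/20).
R1 ← R1 + 1353/160·R5.
R2 ← R2 + 487/80·R5.
R3 ← R3 − 139/40·R5.
R4 ← R4 + 103/32·R5.
Reading off the reduced rows gives m = 5, n = -2, p = -3, q = 0, r = 3.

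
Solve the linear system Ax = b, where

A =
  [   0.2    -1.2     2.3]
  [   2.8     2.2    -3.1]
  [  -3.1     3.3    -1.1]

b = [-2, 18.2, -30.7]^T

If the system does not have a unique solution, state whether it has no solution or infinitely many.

Row-reduce the augmented matrix:
R1 ← R1 / (1/5).
R2 ← R2 − 14/5·R1.
R3 ← R3 + 31/10·R1.
R2 ← R2 / (19).
R1 ← R1 + 6·R2.
R3 ← R3 + 153/10·R2.
R3 ← R3 / (2909/475).
R1 ← R1 − 67/190·R3.
R2 ← R2 + 353/190·R3.
Reading off the reduced rows gives x_1 = 6, x_2 = -5, x_3 = -4.

x_1 = 6, x_2 = -5, x_3 = -4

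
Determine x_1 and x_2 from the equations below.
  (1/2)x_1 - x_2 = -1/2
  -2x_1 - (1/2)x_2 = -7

x_1 = 3, x_2 = 2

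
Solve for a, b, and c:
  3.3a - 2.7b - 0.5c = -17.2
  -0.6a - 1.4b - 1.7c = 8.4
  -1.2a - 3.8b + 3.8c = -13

a = -5, b = 1, c = -4

Row-reduce the augmented matrix:
R1 ← R1 / (33/10).
R2 ← R2 + 3/5·R1.
R3 ← R3 + 6/5·R1.
R2 ← R2 / (-104/55).
R1 ← R1 + 9/11·R2.
R3 ← R3 + 263/55·R2.
R3 ← R3 / (8473/1040).
R1 ← R1 − 389/624·R3.
R2 ← R2 − 197/208·R3.
Reading off the reduced rows gives a = -5, b = 1, c = -4.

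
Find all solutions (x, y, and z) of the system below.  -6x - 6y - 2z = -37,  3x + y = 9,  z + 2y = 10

no solution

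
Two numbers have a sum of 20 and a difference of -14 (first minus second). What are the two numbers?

Let x = first number, y = second number.
  x + y = 20
  x - y = -14
From equation 1: x = 20 − y.
Substitute into equation 2 and solve: y = 17.
Then x = 3.

first number: 3, second number: 17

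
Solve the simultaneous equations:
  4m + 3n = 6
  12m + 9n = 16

no solution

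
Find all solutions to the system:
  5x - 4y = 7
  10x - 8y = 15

no solution

Row-reduce:
R1 ← R1 / (5).
R2 ← R2 − 10·R1.
Row 2 reduces to 0 = 1, a contradiction. The system is inconsistent.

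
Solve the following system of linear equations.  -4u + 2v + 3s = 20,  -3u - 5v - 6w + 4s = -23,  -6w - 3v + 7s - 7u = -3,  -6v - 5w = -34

Row-reduce:
R1 ← R1 / (-4).
R2 ← R2 + 3·R1.
R3 ← R3 + 7·R1.
R2 ← R2 / (-13/2).
R1 ← R1 + 1/2·R2.
R3 ← R3 + 13/2·R2.
R4 ← R4 + 6·R2.
Swap R3 and R4.
R3 ← R3 / (7/13).
R1 ← R1 − 6/13·R3.
R2 ← R2 − 12/13·R3.
Rank is 3 with 4 unknowns, leaving s free.

infinitely many solutions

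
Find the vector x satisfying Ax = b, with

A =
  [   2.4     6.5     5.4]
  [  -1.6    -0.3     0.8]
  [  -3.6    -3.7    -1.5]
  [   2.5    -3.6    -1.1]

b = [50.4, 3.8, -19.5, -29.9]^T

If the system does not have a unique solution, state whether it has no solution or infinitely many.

x_1 = -2, x_2 = 6, x_3 = 3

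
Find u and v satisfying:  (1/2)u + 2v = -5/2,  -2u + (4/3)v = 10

u = -5, v = 0

Row-reduce the augmented matrix:
R1 ← R1 / (1/2).
R2 ← R2 + 2·R1.
R2 ← R2 / (28/3).
R1 ← R1 − 4·R2.
Reading off the reduced rows gives u = -5, v = 0.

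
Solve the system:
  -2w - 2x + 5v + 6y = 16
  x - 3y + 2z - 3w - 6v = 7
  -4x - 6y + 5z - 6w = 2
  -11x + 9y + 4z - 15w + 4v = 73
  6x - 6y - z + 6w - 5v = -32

no solution

Row-reduce:
R1 ← R1 / (-2).
R2 ← R2 − 1·R1.
R3 ← R3 + 4·R1.
R4 ← R4 + 11·R1.
R5 ← R5 − 6·R1.
Swap R2 and R3.
R2 ← R2 / (-18).
R1 ← R1 + 3·R2.
R4 ← R4 + 24·R2.
R5 ← R5 − 12·R2.
R3 ← R3 / (2).
R1 ← R1 + 5/6·R3.
R2 ← R2 + 5/18·R3.
R4 ← R4 + 8/3·R3.
R5 ← R5 − 7/3·R3.
R4 ← R4 / (-20/3).
R1 ← R1 + 1/3·R4.
R2 ← R2 + 4/9·R4.
R3 ← R3 + 2·R4.
R5 ← R5 − 10/3·R4.
Row 5 reduces to 0 = 1, a contradiction. The system is inconsistent.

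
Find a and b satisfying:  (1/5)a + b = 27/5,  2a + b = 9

a = 2, b = 5

Row-reduce the augmented matrix:
R1 ← R1 / (1/5).
R2 ← R2 − 2·R1.
R2 ← R2 / (-9).
R1 ← R1 − 5·R2.
Reading off the reduced rows gives a = 2, b = 5.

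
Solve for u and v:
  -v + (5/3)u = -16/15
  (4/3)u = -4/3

u = -1, v = -3/5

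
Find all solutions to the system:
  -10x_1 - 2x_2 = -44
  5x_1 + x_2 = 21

no solution

Row-reduce:
R1 ← R1 / (-10).
R2 ← R2 − 5·R1.
Row 2 reduces to 0 = -1, a contradiction. The system is inconsistent.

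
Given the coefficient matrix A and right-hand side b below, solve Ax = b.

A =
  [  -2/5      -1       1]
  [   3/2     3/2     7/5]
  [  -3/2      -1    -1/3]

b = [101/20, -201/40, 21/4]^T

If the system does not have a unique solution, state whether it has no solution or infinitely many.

x_1 = -2, x_2 = -11/4, x_3 = 3/2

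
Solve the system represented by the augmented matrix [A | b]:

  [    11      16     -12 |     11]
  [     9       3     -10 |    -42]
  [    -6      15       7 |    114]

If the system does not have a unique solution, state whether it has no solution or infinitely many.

x_1 = -3, x_2 = 5, x_3 = 3

Row-reduce the augmented matrix:
R1 ← R1 / (11).
R2 ← R2 − 9·R1.
R3 ← R3 + 6·R1.
R2 ← R2 / (-111/11).
R1 ← R1 − 16/11·R2.
R3 ← R3 − 261/11·R2.
R3 ← R3 / (1/37).
R1 ← R1 + 124/111·R3.
R2 ← R2 − 2/111·R3.
Reading off the reduced rows gives x_1 = -3, x_2 = 5, x_3 = 3.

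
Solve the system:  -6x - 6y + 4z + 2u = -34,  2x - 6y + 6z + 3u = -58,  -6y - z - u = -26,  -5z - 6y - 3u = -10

x = -2, y = 5, z = -4, u = 0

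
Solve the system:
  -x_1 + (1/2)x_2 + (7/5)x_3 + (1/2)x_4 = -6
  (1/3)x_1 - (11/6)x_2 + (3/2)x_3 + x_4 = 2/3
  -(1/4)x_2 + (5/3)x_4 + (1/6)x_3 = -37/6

Row-reduce:
R1 ← R1 / (-1).
R2 ← R2 − 1/3·R1.
R2 ← R2 / (-5/3).
R1 ← R1 + 1/2·R2.
R3 ← R3 + 1/4·R2.
R3 ← R3 / (-77/600).
R1 ← R1 + 199/100·R3.
R2 ← R2 + 59/50·R3.
Rank is 3 with 4 unknowns, leaving x_4 free.

infinitely many solutions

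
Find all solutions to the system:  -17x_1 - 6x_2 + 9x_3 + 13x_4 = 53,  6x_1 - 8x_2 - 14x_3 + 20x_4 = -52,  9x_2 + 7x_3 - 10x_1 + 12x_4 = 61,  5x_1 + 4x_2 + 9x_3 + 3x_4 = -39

Row-reduce the augmented matrix:
R1 ← R1 / (-17).
R2 ← R2 − 6·R1.
R3 ← R3 + 10·R1.
R4 ← R4 − 5·R1.
R2 ← R2 / (-172/17).
R1 ← R1 − 6/17·R2.
R3 ← R3 − 213/17·R2.
R4 ← R4 − 38/17·R2.
R3 ← R3 / (-503/43).
R1 ← R1 + 39/43·R3.
R2 ← R2 − 46/43·R3.
R4 ← R4 − 398/43·R3.
R4 ← R4 / (20016/503).
R1 ← R1 + 2621/1006·R4.
R2 ← R2 − 757/1006·R4.
R3 ← R3 + 2993/1006·R4.
Reading off the reduced rows gives x_1 = -6, x_2 = 3, x_3 = -2, x_4 = -1.

x_1 = -6, x_2 = 3, x_3 = -2, x_4 = -1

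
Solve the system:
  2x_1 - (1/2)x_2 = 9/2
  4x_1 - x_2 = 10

Row-reduce:
R1 ← R1 / (2).
R2 ← R2 − 4·R1.
Row 2 reduces to 0 = 1, a contradiction. The system is inconsistent.

no solution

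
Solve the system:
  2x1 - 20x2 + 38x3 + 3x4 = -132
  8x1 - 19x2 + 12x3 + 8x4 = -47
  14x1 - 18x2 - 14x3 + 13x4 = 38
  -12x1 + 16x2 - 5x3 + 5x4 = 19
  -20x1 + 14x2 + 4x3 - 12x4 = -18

x1 = 1, x2 = 1, x3 = -3, x4 = 0

Row-reduce the augmented matrix:
R1 ← R1 / (2).
R2 ← R2 − 8·R1.
R3 ← R3 − 14·R1.
R4 ← R4 + 12·R1.
R5 ← R5 + 20·R1.
R2 ← R2 / (61).
R1 ← R1 + 10·R2.
R3 ← R3 − 122·R2.
R4 ← R4 + 104·R2.
R5 ← R5 + 186·R2.
Swap R3 and R4.
R3 ← R3 / (-957/61).
R1 ← R1 + 241/61·R3.
R2 ← R2 + 140/61·R3.
R5 ← R5 + 2616/61·R3.
Swap R4 and R5.
R4 ← R4 / (-12258/319).
R1 ← R1 + 2061/638·R4.
R2 ← R2 + 776/319·R4.
R3 ← R3 + 329/319·R4.
R5 reduces to 0 = 0, so the extra equation is consistent.
Reading off the reduced rows gives x1 = 1, x2 = 1, x3 = -3, x4 = 0.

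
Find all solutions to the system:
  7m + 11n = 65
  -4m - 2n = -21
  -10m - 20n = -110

no solution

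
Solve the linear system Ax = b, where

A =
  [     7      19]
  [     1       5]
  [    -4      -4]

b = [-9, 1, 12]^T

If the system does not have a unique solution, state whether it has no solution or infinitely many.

Row-reduce the augmented matrix:
R1 ← R1 / (7).
R2 ← R2 − 1·R1.
R3 ← R3 + 4·R1.
R2 ← R2 / (16/7).
R1 ← R1 − 19/7·R2.
R3 ← R3 − 48/7·R2.
R3 reduces to 0 = 0, so the extra equation is consistent.
Reading off the reduced rows gives x_1 = -4, x_2 = 1.

x_1 = -4, x_2 = 1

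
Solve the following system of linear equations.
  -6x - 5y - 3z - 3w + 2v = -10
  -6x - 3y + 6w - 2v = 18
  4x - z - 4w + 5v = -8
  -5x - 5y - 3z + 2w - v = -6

infinitely many solutions

Row-reduce:
R1 ← R1 / (-6).
R2 ← R2 + 6·R1.
R3 ← R3 − 4·R1.
R4 ← R4 + 5·R1.
R2 ← R2 / (2).
R1 ← R1 − 5/6·R2.
R3 ← R3 + 10/3·R2.
R4 ← R4 + 5/6·R2.
R3 ← R3 / (2).
R1 ← R1 + 3/4·R3.
R2 ← R2 − 3/2·R3.
R4 ← R4 − 3/4·R3.
R4 ← R4 / (39/8).
R1 ← R1 − 1/8·R4.
R2 ← R2 + 9/4·R4.
R3 ← R3 − 9/2·R4.
Rank is 4 with 5 unknowns, leaving v free.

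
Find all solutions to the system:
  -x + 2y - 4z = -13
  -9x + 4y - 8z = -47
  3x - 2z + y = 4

infinitely many solutions

Row-reduce:
R1 ← R1 / (-1).
R2 ← R2 + 9·R1.
R3 ← R3 − 3·R1.
R2 ← R2 / (-14).
R1 ← R1 + 2·R2.
R3 ← R3 − 7·R2.
Rank is 2 with 3 unknowns, leaving z free.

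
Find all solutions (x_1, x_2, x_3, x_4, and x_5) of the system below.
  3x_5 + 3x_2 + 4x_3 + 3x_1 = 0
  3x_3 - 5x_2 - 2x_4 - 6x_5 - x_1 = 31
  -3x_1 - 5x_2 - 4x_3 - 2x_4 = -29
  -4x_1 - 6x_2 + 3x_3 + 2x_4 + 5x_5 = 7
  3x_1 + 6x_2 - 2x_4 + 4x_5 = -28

x_1 = -6, x_2 = 3, x_3 = 6, x_4 = 4, x_5 = -5

Row-reduce the augmented matrix:
R1 ← R1 / (3).
R2 ← R2 + 1·R1.
R3 ← R3 + 3·R1.
R4 ← R4 + 4·R1.
R5 ← R5 − 3·R1.
R2 ← R2 / (-4).
R1 ← R1 − 1·R2.
R3 ← R3 + 2·R2.
R4 ← R4 + 2·R2.
R5 ← R5 − 3·R2.
R3 ← R3 / (-13/6).
R1 ← R1 − 29/12·R3.
R2 ← R2 + 13/12·R3.
R4 ← R4 − 37/6·R3.
R5 ← R5 + 3/4·R3.
R4 ← R4 / (2/13).
R1 ← R1 + 21/13·R4.
R2 ← R2 − 1·R4.
R3 ← R3 − 6/13·R4.
R5 ← R5 + 41/13·R4.
R5 ← R5 / (552).
R1 ← R1 − 291·R5.
R2 ← R2 + 178·R5.
R3 ← R3 + 84·R5.
R4 ← R4 − 353/2·R5.
Reading off the reduced rows gives x_1 = -6, x_2 = 3, x_3 = 6, x_4 = 4, x_5 = -5.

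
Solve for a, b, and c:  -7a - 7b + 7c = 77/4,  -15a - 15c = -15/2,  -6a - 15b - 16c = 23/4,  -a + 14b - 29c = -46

a = -1/2, b = -5/4, c = 1

Row-reduce the augmented matrix:
R1 ← R1 / (-7).
R2 ← R2 + 15·R1.
R3 ← R3 + 6·R1.
R4 ← R4 + 1·R1.
R2 ← R2 / (15).
R1 ← R1 − 1·R2.
R3 ← R3 + 9·R2.
R4 ← R4 − 15·R2.
R3 ← R3 / (-40).
R1 ← R1 − 1·R3.
R2 ← R2 + 2·R3.
R4 reduces to 0 = 0, so the extra equation is consistent.
Reading off the reduced rows gives a = -1/2, b = -5/4, c = 1.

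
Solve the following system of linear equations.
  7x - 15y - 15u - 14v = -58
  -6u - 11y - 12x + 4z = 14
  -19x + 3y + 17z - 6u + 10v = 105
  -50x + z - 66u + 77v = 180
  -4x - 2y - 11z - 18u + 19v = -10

infinitely many solutions

Row-reduce:
R1 ← R1 / (7).
R2 ← R2 + 12·R1.
R3 ← R3 + 19·R1.
R4 ← R4 + 50·R1.
R5 ← R5 + 4·R1.
R2 ← R2 / (-257/7).
R1 ← R1 + 15/7·R2.
R3 ← R3 + 264/7·R2.
R4 ← R4 + 750/7·R2.
R5 ← R5 + 74/7·R2.
R3 ← R3 / (3313/257).
R1 ← R1 + 60/257·R3.
R2 ← R2 + 28/257·R3.
R4 ← R4 + 2743/257·R3.
R5 ← R5 + 3123/257·R3.
R4 ← R4 / (-305775/3313).
R1 ← R1 + 1815/3313·R4.
R2 ← R2 − 2466/3313·R4.
R3 ← R3 + 3633/3313·R4.
R5 ← R5 + 101925/3313·R4.
Rank is 4 with 5 unknowns, leaving v free.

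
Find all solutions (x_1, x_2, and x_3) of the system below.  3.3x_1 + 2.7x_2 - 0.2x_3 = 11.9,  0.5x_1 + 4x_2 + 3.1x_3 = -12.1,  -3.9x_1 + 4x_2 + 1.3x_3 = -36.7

Row-reduce the augmented matrix:
R1 ← R1 / (33/10).
R2 ← R2 − 1/2·R1.
R3 ← R3 + 39/10·R1.
R2 ← R2 / (79/22).
R1 ← R1 − 9/11·R2.
R3 ← R3 − 791/110·R2.
R3 ← R3 / (-30839/5925).
R1 ← R1 + 917/1185·R3.
R2 ← R2 − 1033/1185·R3.
Reading off the reduced rows gives x_1 = 6, x_2 = -3, x_3 = -1.

x_1 = 6, x_2 = -3, x_3 = -1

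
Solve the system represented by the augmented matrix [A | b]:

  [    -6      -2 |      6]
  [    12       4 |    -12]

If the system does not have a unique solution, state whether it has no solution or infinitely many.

Row-reduce:
R1 ← R1 / (-6).
R2 ← R2 − 12·R1.
Rank is 1 with 2 unknowns, leaving x_2 free.

infinitely many solutions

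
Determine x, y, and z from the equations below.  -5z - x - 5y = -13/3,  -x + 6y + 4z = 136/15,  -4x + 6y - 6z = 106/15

Row-reduce the augmented matrix:
R1 ← R1 / (-1).
R2 ← R2 + 1·R1.
R3 ← R3 + 4·R1.
R2 ← R2 / (11).
R1 ← R1 − 5·R2.
R3 ← R3 − 26·R2.
R3 ← R3 / (-80/11).
R1 ← R1 − 10/11·R3.
R2 ← R2 − 9/11·R3.
Reading off the reduced rows gives x = -8/3, y = 2/5, z = 1.

x = -8/3, y = 2/5, z = 1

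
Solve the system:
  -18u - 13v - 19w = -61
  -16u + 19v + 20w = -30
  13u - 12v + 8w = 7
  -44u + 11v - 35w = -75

u = 3, v = 2, w = -1

Row-reduce the augmented matrix:
R1 ← R1 / (-18).
R2 ← R2 + 16·R1.
R3 ← R3 − 13·R1.
R4 ← R4 + 44·R1.
R2 ← R2 / (275/9).
R1 ← R1 − 13/18·R2.
R3 ← R3 + 385/18·R2.
R4 ← R4 − 385/9·R2.
R3 ← R3 / (201/10).
R1 ← R1 − 101/550·R3.
R2 ← R2 − 332/275·R3.
R4 ← R4 + 201/5·R3.
R4 reduces to 0 = 0, so the extra equation is consistent.
Reading off the reduced rows gives u = 3, v = 2, w = -1.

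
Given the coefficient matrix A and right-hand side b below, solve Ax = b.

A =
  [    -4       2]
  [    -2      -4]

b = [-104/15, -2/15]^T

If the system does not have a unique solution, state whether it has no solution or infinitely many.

Row-reduce the augmented matrix:
R1 ← R1 / (-4).
R2 ← R2 + 2·R1.
R2 ← R2 / (-5).
R1 ← R1 + 1/2·R2.
Reading off the reduced rows gives x_1 = 7/5, x_2 = -2/3.

x_1 = 7/5, x_2 = -2/3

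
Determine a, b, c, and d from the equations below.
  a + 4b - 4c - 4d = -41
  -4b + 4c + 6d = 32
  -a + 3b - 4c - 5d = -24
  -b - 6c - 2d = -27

Row-reduce the augmented matrix:
R3 ← R3 + 1·R1.
R2 ← R2 / (-4).
R1 ← R1 − 4·R2.
R3 ← R3 − 7·R2.
R4 ← R4 + 1·R2.
R3 ← R3 / (-1).
R2 ← R2 + 1·R3.
R4 ← R4 + 7·R3.
R4 ← R4 / (-14).
R1 ← R1 − 2·R4.
R2 ← R2 + 3·R4.
R3 ← R3 + 3/2·R4.
Reading off the reduced rows gives a = -5, b = -5, c = 6, d = -2.

a = -5, b = -5, c = 6, d = -2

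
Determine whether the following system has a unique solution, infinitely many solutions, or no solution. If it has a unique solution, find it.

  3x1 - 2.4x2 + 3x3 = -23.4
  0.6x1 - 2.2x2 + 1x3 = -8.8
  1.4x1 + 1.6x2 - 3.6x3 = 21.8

x1 = -1, x2 = 1, x3 = -6

Row-reduce the augmented matrix:
R1 ← R1 / (3).
R2 ← R2 − 3/5·R1.
R3 ← R3 − 7/5·R1.
R2 ← R2 / (-43/25).
R1 ← R1 + 4/5·R2.
R3 ← R3 − 68/25·R2.
R3 ← R3 / (-939/215).
R1 ← R1 − 35/43·R3.
R2 ← R2 + 10/43·R3.
Reading off the reduced rows gives x1 = -1, x2 = 1, x3 = -6.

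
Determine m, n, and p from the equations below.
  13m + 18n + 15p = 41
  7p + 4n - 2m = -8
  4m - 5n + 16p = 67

Row-reduce the augmented matrix:
R1 ← R1 / (13).
R2 ← R2 + 2·R1.
R3 ← R3 − 4·R1.
R2 ← R2 / (88/13).
R1 ← R1 − 18/13·R2.
R3 ← R3 + 137/13·R2.
R3 ← R3 / (207/8).
R1 ← R1 + 3/4·R3.
R2 ← R2 − 11/8·R3.
Reading off the reduced rows gives m = 5, n = -3, p = 2.

m = 5, n = -3, p = 2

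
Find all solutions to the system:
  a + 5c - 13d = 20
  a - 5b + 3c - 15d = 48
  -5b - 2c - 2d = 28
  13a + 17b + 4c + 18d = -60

infinitely many solutions

Row-reduce:
R2 ← R2 − 1·R1.
R4 ← R4 − 13·R1.
R2 ← R2 / (-5).
R3 ← R3 + 5·R2.
R4 ← R4 − 17·R2.
Swap R3 and R4.
R3 ← R3 / (-339/5).
R1 ← R1 − 5·R3.
R2 ← R2 − 2/5·R3.
Rank is 3 with 4 unknowns, leaving d free.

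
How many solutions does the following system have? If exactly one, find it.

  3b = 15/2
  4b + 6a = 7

Row-reduce the augmented matrix:
Swap R1 and R2.
R1 ← R1 / (6).
R2 ← R2 / (3).
R1 ← R1 − 2/3·R2.
Reading off the reduced rows gives a = -1/2, b = 5/2.

a = -1/2, b = 5/2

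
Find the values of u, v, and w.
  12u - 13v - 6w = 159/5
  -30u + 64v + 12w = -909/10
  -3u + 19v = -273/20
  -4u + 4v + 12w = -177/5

Row-reduce the augmented matrix:
R1 ← R1 / (12).
R2 ← R2 + 30·R1.
R3 ← R3 + 3·R1.
R4 ← R4 + 4·R1.
R2 ← R2 / (63/2).
R1 ← R1 + 13/12·R2.
R3 ← R3 − 63/4·R2.
R4 ← R4 + 1/3·R2.
Swap R3 and R4.
R3 ← R3 / (628/63).
R1 ← R1 + 38/63·R3.
R2 ← R2 + 2/21·R3.
R4 reduces to 0 = 0, so the extra equation is consistent.
Reading off the reduced rows gives u = 3/4, v = -3/5, w = -5/2.

u = 3/4, v = -3/5, w = -5/2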